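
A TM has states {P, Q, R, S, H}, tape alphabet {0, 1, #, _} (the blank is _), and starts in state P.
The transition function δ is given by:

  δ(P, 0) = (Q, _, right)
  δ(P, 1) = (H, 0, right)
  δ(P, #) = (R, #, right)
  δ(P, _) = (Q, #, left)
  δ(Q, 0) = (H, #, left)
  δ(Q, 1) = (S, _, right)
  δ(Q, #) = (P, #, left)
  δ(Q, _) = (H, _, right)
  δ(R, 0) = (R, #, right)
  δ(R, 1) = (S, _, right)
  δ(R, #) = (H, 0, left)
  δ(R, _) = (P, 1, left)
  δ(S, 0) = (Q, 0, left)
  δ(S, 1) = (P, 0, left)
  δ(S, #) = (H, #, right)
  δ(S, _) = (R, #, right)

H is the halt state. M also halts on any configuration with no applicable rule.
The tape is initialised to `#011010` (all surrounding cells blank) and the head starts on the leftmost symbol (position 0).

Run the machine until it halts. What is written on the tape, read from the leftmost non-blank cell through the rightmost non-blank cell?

state=P head=0 tape=[#]011010   (P,#)→(R,#,right)
state=R head=1 tape=#[0]11010   (R,0)→(R,#,right)
state=R head=2 tape=##[1]1010   (R,1)→(S,_,right)
state=S head=3 tape=##_[1]010   (S,1)→(P,0,left)
state=P head=2 tape=##[_]0010   (P,_)→(Q,#,left)
state=Q head=1 tape=#[#]#0010   (Q,#)→(P,#,left)
state=P head=0 tape=[#]##0010   (P,#)→(R,#,right)
state=R head=1 tape=#[#]#0010   (R,#)→(H,0,left)
state=H head=0 tape=[#]0#0010
The non-blank tape span at halt is #0#0010.

#0#0010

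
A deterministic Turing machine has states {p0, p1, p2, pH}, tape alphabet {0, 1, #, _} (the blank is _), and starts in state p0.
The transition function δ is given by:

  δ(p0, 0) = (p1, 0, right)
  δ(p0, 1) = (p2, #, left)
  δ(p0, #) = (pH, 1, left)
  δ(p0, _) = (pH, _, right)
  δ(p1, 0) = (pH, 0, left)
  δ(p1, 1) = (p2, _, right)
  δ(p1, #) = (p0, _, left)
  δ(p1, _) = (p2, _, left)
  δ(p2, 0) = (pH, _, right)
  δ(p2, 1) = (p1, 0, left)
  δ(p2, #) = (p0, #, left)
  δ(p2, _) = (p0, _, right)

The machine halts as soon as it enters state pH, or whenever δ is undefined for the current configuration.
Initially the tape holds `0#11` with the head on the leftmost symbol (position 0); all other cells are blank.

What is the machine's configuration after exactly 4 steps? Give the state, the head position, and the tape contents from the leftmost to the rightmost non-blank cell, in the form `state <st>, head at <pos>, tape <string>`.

state=p0 head=0 tape=[0]#11   (p0,0)→(p1,0,right)
state=p1 head=1 tape=0[#]11   (p1,#)→(p0,_,left)
state=p0 head=0 tape=[0]_11   (p0,0)→(p1,0,right)
state=p1 head=1 tape=0[_]11   (p1,_)→(p2,_,left)
state=p2 head=0 tape=[0]_11
After 4 steps: state p2, head at 0, tape 0_11.

state p2, head at 0, tape 0_11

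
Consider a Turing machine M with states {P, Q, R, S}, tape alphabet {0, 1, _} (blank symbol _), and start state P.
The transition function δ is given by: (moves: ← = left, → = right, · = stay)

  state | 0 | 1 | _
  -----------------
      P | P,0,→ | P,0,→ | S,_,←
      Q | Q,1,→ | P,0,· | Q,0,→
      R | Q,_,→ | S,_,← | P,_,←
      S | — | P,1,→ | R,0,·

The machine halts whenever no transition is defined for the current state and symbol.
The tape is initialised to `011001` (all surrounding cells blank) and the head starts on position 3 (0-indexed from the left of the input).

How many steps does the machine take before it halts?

P | 011[0]01_   read 0 → write 0, move →, go to P
P | 0110[0]1_   read 0 → write 0, move →, go to P
P | 01100[1]_   read 1 → write 0, move →, go to P
P | 011000[_]   read _ → write _, move ←, go to S
S | 01100[0]_
M halts after 4 transitions.

4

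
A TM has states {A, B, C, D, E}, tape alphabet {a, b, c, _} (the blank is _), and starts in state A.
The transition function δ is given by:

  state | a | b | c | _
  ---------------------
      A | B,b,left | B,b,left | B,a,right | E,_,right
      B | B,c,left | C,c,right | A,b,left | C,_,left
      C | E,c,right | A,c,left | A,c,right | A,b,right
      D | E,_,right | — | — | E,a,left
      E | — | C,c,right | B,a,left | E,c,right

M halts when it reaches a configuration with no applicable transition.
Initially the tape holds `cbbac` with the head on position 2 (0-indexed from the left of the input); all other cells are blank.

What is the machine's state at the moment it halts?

E

state=A head=2 tape=____cb[b]ac   (A,b)→(B,b,left)
state=B head=1 tape=____c[b]bac   (B,b)→(C,c,right)
state=C head=2 tape=____cc[b]ac   (C,b)→(A,c,left)
state=A head=1 tape=____c[c]cac   (A,c)→(B,a,right)
state=B head=2 tape=____ca[c]ac   (B,c)→(A,b,left)
state=A head=1 tape=____c[a]bac   (A,a)→(B,b,left)
state=B head=0 tape=____[c]bbac   (B,c)→(A,b,left)
state=A head=-1 tape=___[_]bbbac   (A,_)→(E,_,right)
state=E head=0 tape=____[b]bbac   (E,b)→(C,c,right)
state=C head=1 tape=____c[b]bac   (C,b)→(A,c,left)
state=A head=0 tape=____[c]cbac   (A,c)→(B,a,right)
state=B head=1 tape=____a[c]bac   (B,c)→(A,b,left)
state=A head=0 tape=____[a]bbac   (A,a)→(B,b,left)
state=B head=-1 tape=___[_]bbbac   (B,_)→(C,_,left)
state=C head=-2 tape=__[_]_bbbac   (C,_)→(A,b,right)
state=A head=-1 tape=__b[_]bbbac   (A,_)→(E,_,right)
state=E head=0 tape=__b_[b]bbac   (E,b)→(C,c,right)
state=C head=1 tape=__b_c[b]bac   (C,b)→(A,c,left)
state=A head=0 tape=__b_[c]cbac   (A,c)→(B,a,right)
state=B head=1 tape=__b_a[c]bac   (B,c)→(A,b,left)
state=A head=0 tape=__b_[a]bbac   (A,a)→(B,b,left)
state=B head=-1 tape=__b[_]bbbac   (B,_)→(C,_,left)
state=C head=-2 tape=__[b]_bbbac   (C,b)→(A,c,left)
state=A head=-3 tape=_[_]c_bbbac   (A,_)→(E,_,right)
state=E head=-2 tape=__[c]_bbbac   (E,c)→(B,a,left)
state=B head=-3 tape=_[_]a_bbbac   (B,_)→(C,_,left)
state=C head=-4 tape=[_]_a_bbbac   (C,_)→(A,b,right)
state=A head=-3 tape=b[_]a_bbbac   (A,_)→(E,_,right)
state=E head=-2 tape=b_[a]_bbbac
No transition is defined for (E, a); M halts in state E.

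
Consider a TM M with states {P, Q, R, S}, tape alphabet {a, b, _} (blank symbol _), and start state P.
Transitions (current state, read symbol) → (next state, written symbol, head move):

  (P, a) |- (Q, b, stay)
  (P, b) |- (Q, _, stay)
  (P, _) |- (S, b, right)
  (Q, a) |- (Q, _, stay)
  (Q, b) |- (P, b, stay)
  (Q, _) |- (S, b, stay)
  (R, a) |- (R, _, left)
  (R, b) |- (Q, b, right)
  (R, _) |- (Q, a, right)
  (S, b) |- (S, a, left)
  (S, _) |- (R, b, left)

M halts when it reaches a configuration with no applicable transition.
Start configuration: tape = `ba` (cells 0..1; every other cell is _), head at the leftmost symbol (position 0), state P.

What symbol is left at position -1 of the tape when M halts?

state=P head=0 tape=__[b]a   (P,b)→(Q,_,stay)
state=Q head=0 tape=__[_]a   (Q,_)→(S,b,stay)
state=S head=0 tape=__[b]a   (S,b)→(S,a,left)
state=S head=-1 tape=_[_]aa   (S,_)→(R,b,left)
state=R head=-2 tape=[_]baa   (R,_)→(Q,a,right)
state=Q head=-1 tape=a[b]aa   (Q,b)→(P,b,stay)
state=P head=-1 tape=a[b]aa   (P,b)→(Q,_,stay)
state=Q head=-1 tape=a[_]aa   (Q,_)→(S,b,stay)
state=S head=-1 tape=a[b]aa   (S,b)→(S,a,left)
state=S head=-2 tape=[a]aaa
Cell -1 holds a when M halts.

a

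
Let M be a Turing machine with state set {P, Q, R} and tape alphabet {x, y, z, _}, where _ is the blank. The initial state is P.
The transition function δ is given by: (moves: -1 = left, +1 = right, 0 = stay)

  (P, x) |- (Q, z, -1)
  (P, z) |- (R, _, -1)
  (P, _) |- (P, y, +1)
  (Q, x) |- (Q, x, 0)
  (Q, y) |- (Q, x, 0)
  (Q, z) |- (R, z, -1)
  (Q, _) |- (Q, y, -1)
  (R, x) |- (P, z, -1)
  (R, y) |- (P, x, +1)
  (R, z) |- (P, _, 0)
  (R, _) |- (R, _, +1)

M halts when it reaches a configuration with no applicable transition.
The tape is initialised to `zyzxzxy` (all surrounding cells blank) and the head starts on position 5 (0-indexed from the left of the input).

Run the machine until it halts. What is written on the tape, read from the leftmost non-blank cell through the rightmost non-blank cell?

P | zyzxz[x]y   read x → write z, move -1, go to Q
Q | zyzx[z]zy   read z → write z, move -1, go to R
R | zyz[x]zzy   read x → write z, move -1, go to P
P | zy[z]zzzy   read z → write _, move -1, go to R
R | z[y]_zzzy   read y → write x, move +1, go to P
P | zx[_]zzzy   read _ → write y, move +1, go to P
P | zxy[z]zzy   read z → write _, move -1, go to R
R | zx[y]_zzy   read y → write x, move +1, go to P
P | zxx[_]zzy   read _ → write y, move +1, go to P
P | zxxy[z]zy   read z → write _, move -1, go to R
R | zxx[y]_zy   read y → write x, move +1, go to P
P | zxxx[_]zy   read _ → write y, move +1, go to P
P | zxxxy[z]y   read z → write _, move -1, go to R
R | zxxx[y]_y   read y → write x, move +1, go to P
P | zxxxx[_]y   read _ → write y, move +1, go to P
P | zxxxxy[y]
The non-blank tape span at halt is zxxxxyy.

zxxxxyy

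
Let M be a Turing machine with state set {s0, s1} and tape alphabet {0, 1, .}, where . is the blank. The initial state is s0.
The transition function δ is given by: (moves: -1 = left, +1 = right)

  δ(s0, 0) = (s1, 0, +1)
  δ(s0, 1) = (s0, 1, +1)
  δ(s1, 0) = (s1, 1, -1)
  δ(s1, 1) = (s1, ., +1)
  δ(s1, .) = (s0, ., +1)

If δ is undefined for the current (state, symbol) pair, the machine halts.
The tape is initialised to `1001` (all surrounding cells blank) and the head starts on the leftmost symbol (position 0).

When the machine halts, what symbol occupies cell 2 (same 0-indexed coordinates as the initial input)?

.

s0 | [1]001..   read 1 → write 1, move +1, go to s0
s0 | 1[0]01..   read 0 → write 0, move +1, go to s1
s1 | 10[0]1..   read 0 → write 1, move -1, go to s1
s1 | 1[0]11..   read 0 → write 1, move -1, go to s1
s1 | [1]111..   read 1 → write ., move +1, go to s1
s1 | .[1]11..   read 1 → write ., move +1, go to s1
s1 | ..[1]1..   read 1 → write ., move +1, go to s1
s1 | ...[1]..   read 1 → write ., move +1, go to s1
s1 | ....[.].   read . → write ., move +1, go to s0
s0 | .....[.]
Cell 2 holds . when M halts.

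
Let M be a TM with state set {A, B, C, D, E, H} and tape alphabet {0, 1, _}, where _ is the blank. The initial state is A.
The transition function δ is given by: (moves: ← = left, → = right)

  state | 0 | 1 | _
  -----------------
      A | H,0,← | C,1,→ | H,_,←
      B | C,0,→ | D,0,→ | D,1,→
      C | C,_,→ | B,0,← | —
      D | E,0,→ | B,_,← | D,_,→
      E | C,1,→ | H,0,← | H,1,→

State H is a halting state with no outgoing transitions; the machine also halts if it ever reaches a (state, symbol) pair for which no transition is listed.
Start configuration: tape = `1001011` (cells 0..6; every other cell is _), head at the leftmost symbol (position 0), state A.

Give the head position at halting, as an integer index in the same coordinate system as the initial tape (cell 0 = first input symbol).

A | [1]001011   read 1 → write 1, move →, go to C
C | 1[0]01011   read 0 → write _, move →, go to C
C | 1_[0]1011   read 0 → write _, move →, go to C
C | 1__[1]011   read 1 → write 0, move ←, go to B
B | 1_[_]0011   read _ → write 1, move →, go to D
D | 1_1[0]011   read 0 → write 0, move →, go to E
E | 1_10[0]11   read 0 → write 1, move →, go to C
C | 1_101[1]1   read 1 → write 0, move ←, go to B
B | 1_10[1]01   read 1 → write 0, move →, go to D
D | 1_100[0]1   read 0 → write 0, move →, go to E
E | 1_1000[1]   read 1 → write 0, move ←, go to H
H | 1_100[0]0
At halt the head is at cell 5.

5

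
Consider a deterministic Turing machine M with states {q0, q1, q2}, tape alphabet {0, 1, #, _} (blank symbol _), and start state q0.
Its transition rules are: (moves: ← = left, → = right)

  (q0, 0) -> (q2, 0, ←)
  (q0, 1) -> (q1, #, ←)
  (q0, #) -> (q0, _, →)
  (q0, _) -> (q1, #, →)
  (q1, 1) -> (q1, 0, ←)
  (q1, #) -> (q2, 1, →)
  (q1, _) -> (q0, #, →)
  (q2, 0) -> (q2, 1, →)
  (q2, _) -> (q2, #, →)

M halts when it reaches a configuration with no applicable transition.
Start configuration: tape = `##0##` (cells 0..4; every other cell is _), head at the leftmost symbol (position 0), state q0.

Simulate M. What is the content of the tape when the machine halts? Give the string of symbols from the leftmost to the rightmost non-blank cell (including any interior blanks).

state=q0 head=0 tape=[#]#0##   (q0,#)→(q0,_,→)
state=q0 head=1 tape=_[#]0##   (q0,#)→(q0,_,→)
state=q0 head=2 tape=__[0]##   (q0,0)→(q2,0,←)
state=q2 head=1 tape=_[_]0##   (q2,_)→(q2,#,→)
state=q2 head=2 tape=_#[0]##   (q2,0)→(q2,1,→)
state=q2 head=3 tape=_#1[#]#
The non-blank tape span at halt is #1##.

#1##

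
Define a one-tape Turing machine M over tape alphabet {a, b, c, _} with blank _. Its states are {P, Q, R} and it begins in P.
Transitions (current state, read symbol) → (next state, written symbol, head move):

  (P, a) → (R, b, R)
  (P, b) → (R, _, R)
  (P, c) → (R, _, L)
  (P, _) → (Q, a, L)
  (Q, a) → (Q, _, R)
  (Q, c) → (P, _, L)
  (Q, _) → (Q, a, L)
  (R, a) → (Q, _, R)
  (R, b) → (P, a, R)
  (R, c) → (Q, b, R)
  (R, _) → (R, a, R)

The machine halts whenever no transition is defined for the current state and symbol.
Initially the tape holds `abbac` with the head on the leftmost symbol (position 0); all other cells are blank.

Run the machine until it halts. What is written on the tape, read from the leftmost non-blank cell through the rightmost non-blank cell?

baaaa

P | [a]bbac   read a → write b, move R, go to R
R | b[b]bac   read b → write a, move R, go to P
P | ba[b]ac   read b → write _, move R, go to R
R | ba_[a]c   read a → write _, move R, go to Q
Q | ba__[c]   read c → write _, move L, go to P
P | ba_[_]_   read _ → write a, move L, go to Q
Q | ba[_]a_   read _ → write a, move L, go to Q
Q | b[a]aa_   read a → write _, move R, go to Q
Q | b_[a]a_   read a → write _, move R, go to Q
Q | b__[a]_   read a → write _, move R, go to Q
Q | b___[_]   read _ → write a, move L, go to Q
Q | b__[_]a   read _ → write a, move L, go to Q
Q | b_[_]aa   read _ → write a, move L, go to Q
Q | b[_]aaa   read _ → write a, move L, go to Q
Q | [b]aaaa
The non-blank tape span at halt is baaaa.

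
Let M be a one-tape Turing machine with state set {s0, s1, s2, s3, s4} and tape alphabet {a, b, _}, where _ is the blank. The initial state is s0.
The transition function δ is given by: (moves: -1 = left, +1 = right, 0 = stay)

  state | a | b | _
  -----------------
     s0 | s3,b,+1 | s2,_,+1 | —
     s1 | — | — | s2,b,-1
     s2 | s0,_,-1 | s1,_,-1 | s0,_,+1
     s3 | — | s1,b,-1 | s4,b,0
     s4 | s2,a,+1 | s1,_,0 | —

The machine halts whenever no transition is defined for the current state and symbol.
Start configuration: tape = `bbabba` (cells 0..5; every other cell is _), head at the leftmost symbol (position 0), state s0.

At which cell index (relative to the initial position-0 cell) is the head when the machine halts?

2

state=s0 head=0 tape=_[b]babba   (s0,b)→(s2,_,+1)
state=s2 head=1 tape=__[b]abba   (s2,b)→(s1,_,-1)
state=s1 head=0 tape=_[_]_abba   (s1,_)→(s2,b,-1)
state=s2 head=-1 tape=[_]b_abba   (s2,_)→(s0,_,+1)
state=s0 head=0 tape=_[b]_abba   (s0,b)→(s2,_,+1)
state=s2 head=1 tape=__[_]abba   (s2,_)→(s0,_,+1)
state=s0 head=2 tape=___[a]bba   (s0,a)→(s3,b,+1)
state=s3 head=3 tape=___b[b]ba   (s3,b)→(s1,b,-1)
state=s1 head=2 tape=___[b]bba
At halt the head is at cell 2.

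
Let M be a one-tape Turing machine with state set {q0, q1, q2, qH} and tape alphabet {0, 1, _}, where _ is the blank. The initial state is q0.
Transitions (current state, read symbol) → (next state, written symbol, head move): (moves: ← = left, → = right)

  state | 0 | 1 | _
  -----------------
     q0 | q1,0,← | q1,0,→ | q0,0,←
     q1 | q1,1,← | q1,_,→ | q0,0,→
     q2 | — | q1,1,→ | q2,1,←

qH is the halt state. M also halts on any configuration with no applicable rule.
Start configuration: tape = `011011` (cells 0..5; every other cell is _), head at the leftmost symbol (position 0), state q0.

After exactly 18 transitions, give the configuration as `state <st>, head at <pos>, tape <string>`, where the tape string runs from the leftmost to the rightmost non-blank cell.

state q1, head at 4, tape 00___0011

q0 | ___[0]11011   read 0 → write 0, move ←, go to q1
q1 | __[_]011011   read _ → write 0, move →, go to q0
q0 | __0[0]11011   read 0 → write 0, move ←, go to q1
q1 | __[0]011011   read 0 → write 1, move ←, go to q1
q1 | _[_]1011011   read _ → write 0, move →, go to q0
q0 | _0[1]011011   read 1 → write 0, move →, go to q1
q1 | _00[0]11011   read 0 → write 1, move ←, go to q1
q1 | _0[0]111011   read 0 → write 1, move ←, go to q1
q1 | _[0]1111011   read 0 → write 1, move ←, go to q1
q1 | [_]11111011   read _ → write 0, move →, go to q0
q0 | 0[1]1111011   read 1 → write 0, move →, go to q1
q1 | 00[1]111011   read 1 → write _, move →, go to q1
q1 | 00_[1]11011   read 1 → write _, move →, go to q1
q1 | 00__[1]1011   read 1 → write _, move →, go to q1
q1 | 00___[1]011   read 1 → write _, move →, go to q1
q1 | 00____[0]11   read 0 → write 1, move ←, go to q1
q1 | 00___[_]111   read _ → write 0, move →, go to q0
q0 | 00___0[1]11   read 1 → write 0, move →, go to q1
q1 | 00___00[1]1
After 18 steps: state q1, head at 4, tape 00___0011.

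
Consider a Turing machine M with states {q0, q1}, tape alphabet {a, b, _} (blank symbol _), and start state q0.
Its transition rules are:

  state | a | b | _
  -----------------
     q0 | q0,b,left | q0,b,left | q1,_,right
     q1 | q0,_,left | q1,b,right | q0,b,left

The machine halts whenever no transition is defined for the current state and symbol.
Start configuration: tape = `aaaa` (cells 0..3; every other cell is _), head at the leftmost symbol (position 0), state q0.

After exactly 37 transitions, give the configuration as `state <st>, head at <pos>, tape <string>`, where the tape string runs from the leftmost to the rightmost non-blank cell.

q0 | _[a]aaa   read a → write b, move left, go to q0
q0 | [_]baaa   read _ → write _, move right, go to q1
q1 | _[b]aaa   read b → write b, move right, go to q1
q1 | _b[a]aa   read a → write _, move left, go to q0
q0 | _[b]_aa   read b → write b, move left, go to q0
q0 | [_]b_aa   read _ → write _, move right, go to q1
q1 | _[b]_aa   read b → write b, move right, go to q1
q1 | _b[_]aa   read _ → write b, move left, go to q0
q0 | _[b]baa   read b → write b, move left, go to q0
q0 | [_]bbaa   read _ → write _, move right, go to q1
q1 | _[b]baa   read b → write b, move right, go to q1
q1 | _b[b]aa   read b → write b, move right, go to q1
q1 | _bb[a]a   read a → write _, move left, go to q0
q0 | _b[b]_a   read b → write b, move left, go to q0
q0 | _[b]b_a   read b → write b, move left, go to q0
q0 | [_]bb_a   read _ → write _, move right, go to q1
q1 | _[b]b_a   read b → write b, move right, go to q1
q1 | _b[b]_a   read b → write b, move right, go to q1
q1 | _bb[_]a   read _ → write b, move left, go to q0
q0 | _b[b]ba   read b → write b, move left, go to q0
q0 | _[b]bba   read b → write b, move left, go to q0
q0 | [_]bbba   read _ → write _, move right, go to q1
q1 | _[b]bba   read b → write b, move right, go to q1
q1 | _b[b]ba   read b → write b, move right, go to q1
q1 | _bb[b]a   read b → write b, move right, go to q1
q1 | _bbb[a]   read a → write _, move left, go to q0
q0 | _bb[b]_   read b → write b, move left, go to q0
q0 | _b[b]b_   read b → write b, move left, go to q0
q0 | _[b]bb_   read b → write b, move left, go to q0
q0 | [_]bbb_   read _ → write _, move right, go to q1
q1 | _[b]bb_   read b → write b, move right, go to q1
q1 | _b[b]b_   read b → write b, move right, go to q1
q1 | _bb[b]_   read b → write b, move right, go to q1
q1 | _bbb[_]   read _ → write b, move left, go to q0
q0 | _bb[b]b   read b → write b, move left, go to q0
q0 | _b[b]bb   read b → write b, move left, go to q0
q0 | _[b]bbb   read b → write b, move left, go to q0
q0 | [_]bbbb
After 37 steps: state q0, head at -1, tape bbbb.

state q0, head at -1, tape bbbb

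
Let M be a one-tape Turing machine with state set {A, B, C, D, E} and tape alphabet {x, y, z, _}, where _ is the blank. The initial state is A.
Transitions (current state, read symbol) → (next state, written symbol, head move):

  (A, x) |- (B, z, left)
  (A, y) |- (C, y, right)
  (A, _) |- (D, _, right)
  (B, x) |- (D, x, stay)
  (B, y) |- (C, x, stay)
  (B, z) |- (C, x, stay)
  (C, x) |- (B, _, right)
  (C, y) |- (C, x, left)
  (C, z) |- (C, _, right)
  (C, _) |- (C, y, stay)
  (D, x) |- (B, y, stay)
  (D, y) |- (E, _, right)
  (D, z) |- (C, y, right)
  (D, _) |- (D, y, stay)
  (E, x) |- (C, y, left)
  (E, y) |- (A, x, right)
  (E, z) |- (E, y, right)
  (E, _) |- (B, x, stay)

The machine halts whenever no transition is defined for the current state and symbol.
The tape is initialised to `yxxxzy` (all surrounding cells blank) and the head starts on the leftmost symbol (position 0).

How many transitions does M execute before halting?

14

state=A head=0 tape=[y]xxxzy_   (A,y)→(C,y,right)
state=C head=1 tape=y[x]xxzy_   (C,x)→(B,_,right)
state=B head=2 tape=y_[x]xzy_   (B,x)→(D,x,stay)
state=D head=2 tape=y_[x]xzy_   (D,x)→(B,y,stay)
state=B head=2 tape=y_[y]xzy_   (B,y)→(C,x,stay)
state=C head=2 tape=y_[x]xzy_   (C,x)→(B,_,right)
state=B head=3 tape=y__[x]zy_   (B,x)→(D,x,stay)
state=D head=3 tape=y__[x]zy_   (D,x)→(B,y,stay)
state=B head=3 tape=y__[y]zy_   (B,y)→(C,x,stay)
state=C head=3 tape=y__[x]zy_   (C,x)→(B,_,right)
state=B head=4 tape=y___[z]y_   (B,z)→(C,x,stay)
state=C head=4 tape=y___[x]y_   (C,x)→(B,_,right)
state=B head=5 tape=y____[y]_   (B,y)→(C,x,stay)
state=C head=5 tape=y____[x]_   (C,x)→(B,_,right)
state=B head=6 tape=y_____[_]
M halts after 14 transitions.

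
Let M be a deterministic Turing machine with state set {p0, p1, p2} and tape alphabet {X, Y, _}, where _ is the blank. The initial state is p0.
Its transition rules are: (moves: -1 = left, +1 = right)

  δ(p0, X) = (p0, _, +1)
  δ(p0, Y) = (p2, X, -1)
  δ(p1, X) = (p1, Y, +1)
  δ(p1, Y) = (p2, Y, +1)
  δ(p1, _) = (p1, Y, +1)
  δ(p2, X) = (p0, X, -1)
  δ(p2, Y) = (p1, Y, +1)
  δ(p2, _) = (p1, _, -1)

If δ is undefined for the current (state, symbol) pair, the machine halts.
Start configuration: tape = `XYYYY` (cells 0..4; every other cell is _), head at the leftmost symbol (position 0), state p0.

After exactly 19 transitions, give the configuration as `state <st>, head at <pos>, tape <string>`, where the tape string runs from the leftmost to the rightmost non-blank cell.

state p2, head at 5, tape YYYYYY

p0 | _[X]YYYY_   read X → write _, move +1, go to p0
p0 | __[Y]YYY_   read Y → write X, move -1, go to p2
p2 | _[_]XYYY_   read _ → write _, move -1, go to p1
p1 | [_]_XYYY_   read _ → write Y, move +1, go to p1
p1 | Y[_]XYYY_   read _ → write Y, move +1, go to p1
p1 | YY[X]YYY_   read X → write Y, move +1, go to p1
p1 | YYY[Y]YY_   read Y → write Y, move +1, go to p2
p2 | YYYY[Y]Y_   read Y → write Y, move +1, go to p1
p1 | YYYYY[Y]_   read Y → write Y, move +1, go to p2
p2 | YYYYYY[_]   read _ → write _, move -1, go to p1
p1 | YYYYY[Y]_   read Y → write Y, move +1, go to p2
p2 | YYYYYY[_]   read _ → write _, move -1, go to p1
p1 | YYYYY[Y]_   read Y → write Y, move +1, go to p2
p2 | YYYYYY[_]   read _ → write _, move -1, go to p1
p1 | YYYYY[Y]_   read Y → write Y, move +1, go to p2
p2 | YYYYYY[_]   read _ → write _, move -1, go to p1
p1 | YYYYY[Y]_   read Y → write Y, move +1, go to p2
p2 | YYYYYY[_]   read _ → write _, move -1, go to p1
p1 | YYYYY[Y]_   read Y → write Y, move +1, go to p2
p2 | YYYYYY[_]
After 19 steps: state p2, head at 5, tape YYYYYY.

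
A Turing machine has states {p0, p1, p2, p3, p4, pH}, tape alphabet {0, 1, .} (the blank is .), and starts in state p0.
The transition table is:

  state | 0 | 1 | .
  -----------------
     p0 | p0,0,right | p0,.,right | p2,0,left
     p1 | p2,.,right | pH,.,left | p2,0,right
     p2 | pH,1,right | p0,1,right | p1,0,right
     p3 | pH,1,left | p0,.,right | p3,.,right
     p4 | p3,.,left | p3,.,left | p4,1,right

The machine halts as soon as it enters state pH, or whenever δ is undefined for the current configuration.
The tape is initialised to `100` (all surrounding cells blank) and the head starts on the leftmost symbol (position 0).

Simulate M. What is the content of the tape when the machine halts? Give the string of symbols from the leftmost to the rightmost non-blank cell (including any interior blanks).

p0 | [1]00.   read 1 → write ., move right, go to p0
p0 | .[0]0.   read 0 → write 0, move right, go to p0
p0 | .0[0].   read 0 → write 0, move right, go to p0
p0 | .00[.]   read . → write 0, move left, go to p2
p2 | .0[0]0   read 0 → write 1, move right, go to pH
pH | .01[0]
The non-blank tape span at halt is 010.

010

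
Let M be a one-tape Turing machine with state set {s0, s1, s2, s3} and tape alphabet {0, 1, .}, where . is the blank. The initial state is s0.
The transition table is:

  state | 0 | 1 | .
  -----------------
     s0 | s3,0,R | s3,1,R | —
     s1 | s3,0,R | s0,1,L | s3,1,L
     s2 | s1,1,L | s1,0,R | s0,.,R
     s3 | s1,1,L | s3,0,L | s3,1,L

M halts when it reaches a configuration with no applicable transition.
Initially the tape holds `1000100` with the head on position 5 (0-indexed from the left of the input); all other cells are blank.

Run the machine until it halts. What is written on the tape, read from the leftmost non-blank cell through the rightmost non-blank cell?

1100010

s0 | .10001[0]0   read 0 → write 0, move R, go to s3
s3 | .100010[0]   read 0 → write 1, move L, go to s1
s1 | .10001[0]1   read 0 → write 0, move R, go to s3
s3 | .100010[1]   read 1 → write 0, move L, go to s3
s3 | .10001[0]0   read 0 → write 1, move L, go to s1
s1 | .1000[1]10   read 1 → write 1, move L, go to s0
s0 | .100[0]110   read 0 → write 0, move R, go to s3
s3 | .1000[1]10   read 1 → write 0, move L, go to s3
s3 | .100[0]010   read 0 → write 1, move L, go to s1
s1 | .10[0]1010   read 0 → write 0, move R, go to s3
s3 | .100[1]010   read 1 → write 0, move L, go to s3
s3 | .10[0]0010   read 0 → write 1, move L, go to s1
s1 | .1[0]10010   read 0 → write 0, move R, go to s3
s3 | .10[1]0010   read 1 → write 0, move L, go to s3
s3 | .1[0]00010   read 0 → write 1, move L, go to s1
s1 | .[1]100010   read 1 → write 1, move L, go to s0
s0 | [.]1100010
The non-blank tape span at halt is 1100010.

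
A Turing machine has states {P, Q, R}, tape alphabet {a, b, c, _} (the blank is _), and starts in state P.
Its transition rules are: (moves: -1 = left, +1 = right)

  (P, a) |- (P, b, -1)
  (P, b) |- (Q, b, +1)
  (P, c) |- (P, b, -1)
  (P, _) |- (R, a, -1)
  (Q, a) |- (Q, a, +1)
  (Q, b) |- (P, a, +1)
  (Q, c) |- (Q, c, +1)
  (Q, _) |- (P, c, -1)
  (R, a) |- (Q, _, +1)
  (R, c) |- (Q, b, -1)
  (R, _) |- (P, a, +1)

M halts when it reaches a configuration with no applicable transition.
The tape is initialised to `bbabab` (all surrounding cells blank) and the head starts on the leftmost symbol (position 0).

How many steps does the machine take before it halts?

P | [b]babab__   read b → write b, move +1, go to Q
Q | b[b]abab__   read b → write a, move +1, go to P
P | ba[a]bab__   read a → write b, move -1, go to P
P | b[a]bbab__   read a → write b, move -1, go to P
P | [b]bbbab__   read b → write b, move +1, go to Q
Q | b[b]bbab__   read b → write a, move +1, go to P
P | ba[b]bab__   read b → write b, move +1, go to Q
Q | bab[b]ab__   read b → write a, move +1, go to P
P | baba[a]b__   read a → write b, move -1, go to P
P | bab[a]bb__   read a → write b, move -1, go to P
P | ba[b]bbb__   read b → write b, move +1, go to Q
Q | bab[b]bb__   read b → write a, move +1, go to P
P | baba[b]b__   read b → write b, move +1, go to Q
Q | babab[b]__   read b → write a, move +1, go to P
P | bababa[_]_   read _ → write a, move -1, go to R
R | babab[a]a_   read a → write _, move +1, go to Q
Q | babab_[a]_   read a → write a, move +1, go to Q
Q | babab_a[_]   read _ → write c, move -1, go to P
P | babab_[a]c   read a → write b, move -1, go to P
P | babab[_]bc   read _ → write a, move -1, go to R
R | baba[b]abc
M halts after 20 transitions.

20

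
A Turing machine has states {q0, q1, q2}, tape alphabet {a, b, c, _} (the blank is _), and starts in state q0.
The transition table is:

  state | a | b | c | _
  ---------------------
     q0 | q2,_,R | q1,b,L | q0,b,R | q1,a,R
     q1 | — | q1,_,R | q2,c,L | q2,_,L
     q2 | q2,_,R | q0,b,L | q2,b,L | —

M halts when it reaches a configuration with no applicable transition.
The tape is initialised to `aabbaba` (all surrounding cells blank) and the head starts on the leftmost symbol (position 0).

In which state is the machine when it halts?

q1

q0 | [a]abbaba   read a → write _, move R, go to q2
q2 | _[a]bbaba   read a → write _, move R, go to q2
q2 | __[b]baba   read b → write b, move L, go to q0
q0 | _[_]bbaba   read _ → write a, move R, go to q1
q1 | _a[b]baba   read b → write _, move R, go to q1
q1 | _a_[b]aba   read b → write _, move R, go to q1
q1 | _a__[a]ba
No transition is defined for (q1, a); M halts in state q1.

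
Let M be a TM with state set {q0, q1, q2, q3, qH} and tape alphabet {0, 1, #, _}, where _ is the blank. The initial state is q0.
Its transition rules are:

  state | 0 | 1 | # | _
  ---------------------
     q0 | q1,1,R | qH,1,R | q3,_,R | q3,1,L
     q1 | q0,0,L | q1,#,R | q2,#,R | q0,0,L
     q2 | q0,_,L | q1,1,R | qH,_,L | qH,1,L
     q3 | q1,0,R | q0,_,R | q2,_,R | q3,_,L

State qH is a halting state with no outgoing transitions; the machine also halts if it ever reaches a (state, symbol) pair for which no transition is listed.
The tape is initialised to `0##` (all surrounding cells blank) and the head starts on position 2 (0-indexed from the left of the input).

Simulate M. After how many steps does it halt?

state=q0 head=2 tape=0#[#]_   (q0,#)→(q3,_,R)
state=q3 head=3 tape=0#_[_]   (q3,_)→(q3,_,L)
state=q3 head=2 tape=0#[_]_   (q3,_)→(q3,_,L)
state=q3 head=1 tape=0[#]__   (q3,#)→(q2,_,R)
state=q2 head=2 tape=0_[_]_   (q2,_)→(qH,1,L)
state=qH head=1 tape=0[_]1_
M halts after 5 transitions.

5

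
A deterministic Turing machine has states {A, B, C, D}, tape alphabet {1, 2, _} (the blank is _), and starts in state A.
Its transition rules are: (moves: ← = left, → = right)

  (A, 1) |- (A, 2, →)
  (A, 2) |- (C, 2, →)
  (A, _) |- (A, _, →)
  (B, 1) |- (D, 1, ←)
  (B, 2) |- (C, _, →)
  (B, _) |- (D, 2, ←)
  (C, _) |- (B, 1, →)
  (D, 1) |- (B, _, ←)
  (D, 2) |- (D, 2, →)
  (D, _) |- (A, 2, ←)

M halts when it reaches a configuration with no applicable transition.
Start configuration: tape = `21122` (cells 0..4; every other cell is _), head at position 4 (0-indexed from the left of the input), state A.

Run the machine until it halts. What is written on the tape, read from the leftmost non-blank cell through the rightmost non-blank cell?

2112222_2

state=A head=4 tape=2112[2]____   (A,2)→(C,2,→)
state=C head=5 tape=21122[_]___   (C,_)→(B,1,→)
state=B head=6 tape=211221[_]__   (B,_)→(D,2,←)
state=D head=5 tape=21122[1]2__   (D,1)→(B,_,←)
state=B head=4 tape=2112[2]_2__   (B,2)→(C,_,→)
state=C head=5 tape=2112_[_]2__   (C,_)→(B,1,→)
state=B head=6 tape=2112_1[2]__   (B,2)→(C,_,→)
state=C head=7 tape=2112_1_[_]_   (C,_)→(B,1,→)
state=B head=8 tape=2112_1_1[_]   (B,_)→(D,2,←)
state=D head=7 tape=2112_1_[1]2   (D,1)→(B,_,←)
state=B head=6 tape=2112_1[_]_2   (B,_)→(D,2,←)
state=D head=5 tape=2112_[1]2_2   (D,1)→(B,_,←)
state=B head=4 tape=2112[_]_2_2   (B,_)→(D,2,←)
state=D head=3 tape=211[2]2_2_2   (D,2)→(D,2,→)
state=D head=4 tape=2112[2]_2_2   (D,2)→(D,2,→)
state=D head=5 tape=21122[_]2_2   (D,_)→(A,2,←)
state=A head=4 tape=2112[2]22_2   (A,2)→(C,2,→)
state=C head=5 tape=21122[2]2_2
The non-blank tape span at halt is 2112222_2.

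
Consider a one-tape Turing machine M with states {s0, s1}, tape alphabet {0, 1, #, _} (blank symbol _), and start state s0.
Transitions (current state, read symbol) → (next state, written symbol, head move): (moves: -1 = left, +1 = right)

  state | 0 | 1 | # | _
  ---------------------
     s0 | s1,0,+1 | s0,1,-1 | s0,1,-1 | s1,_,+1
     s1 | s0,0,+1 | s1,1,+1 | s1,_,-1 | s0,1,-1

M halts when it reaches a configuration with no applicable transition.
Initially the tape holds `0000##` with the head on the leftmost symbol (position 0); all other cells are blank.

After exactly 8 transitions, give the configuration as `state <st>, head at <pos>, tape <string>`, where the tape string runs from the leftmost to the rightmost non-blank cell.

state s1, head at 4, tape 00001

state=s0 head=0 tape=[0]000##   (s0,0)→(s1,0,+1)
state=s1 head=1 tape=0[0]00##   (s1,0)→(s0,0,+1)
state=s0 head=2 tape=00[0]0##   (s0,0)→(s1,0,+1)
state=s1 head=3 tape=000[0]##   (s1,0)→(s0,0,+1)
state=s0 head=4 tape=0000[#]#   (s0,#)→(s0,1,-1)
state=s0 head=3 tape=000[0]1#   (s0,0)→(s1,0,+1)
state=s1 head=4 tape=0000[1]#   (s1,1)→(s1,1,+1)
state=s1 head=5 tape=00001[#]   (s1,#)→(s1,_,-1)
state=s1 head=4 tape=0000[1]_
After 8 steps: state s1, head at 4, tape 00001.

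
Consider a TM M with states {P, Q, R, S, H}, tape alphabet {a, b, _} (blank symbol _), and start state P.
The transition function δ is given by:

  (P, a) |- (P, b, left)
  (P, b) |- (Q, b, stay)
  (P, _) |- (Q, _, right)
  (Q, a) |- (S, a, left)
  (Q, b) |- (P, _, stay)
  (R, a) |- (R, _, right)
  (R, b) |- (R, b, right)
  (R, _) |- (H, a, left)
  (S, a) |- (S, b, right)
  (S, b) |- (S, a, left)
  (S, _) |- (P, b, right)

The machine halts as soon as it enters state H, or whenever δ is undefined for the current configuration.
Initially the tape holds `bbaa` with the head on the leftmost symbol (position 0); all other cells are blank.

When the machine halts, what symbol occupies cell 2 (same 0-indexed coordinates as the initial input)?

_

state=P head=0 tape=[b]baa_   (P,b)→(Q,b,stay)
state=Q head=0 tape=[b]baa_   (Q,b)→(P,_,stay)
state=P head=0 tape=[_]baa_   (P,_)→(Q,_,right)
state=Q head=1 tape=_[b]aa_   (Q,b)→(P,_,stay)
state=P head=1 tape=_[_]aa_   (P,_)→(Q,_,right)
state=Q head=2 tape=__[a]a_   (Q,a)→(S,a,left)
state=S head=1 tape=_[_]aa_   (S,_)→(P,b,right)
state=P head=2 tape=_b[a]a_   (P,a)→(P,b,left)
state=P head=1 tape=_[b]ba_   (P,b)→(Q,b,stay)
state=Q head=1 tape=_[b]ba_   (Q,b)→(P,_,stay)
state=P head=1 tape=_[_]ba_   (P,_)→(Q,_,right)
state=Q head=2 tape=__[b]a_   (Q,b)→(P,_,stay)
state=P head=2 tape=__[_]a_   (P,_)→(Q,_,right)
state=Q head=3 tape=___[a]_   (Q,a)→(S,a,left)
state=S head=2 tape=__[_]a_   (S,_)→(P,b,right)
state=P head=3 tape=__b[a]_   (P,a)→(P,b,left)
state=P head=2 tape=__[b]b_   (P,b)→(Q,b,stay)
state=Q head=2 tape=__[b]b_   (Q,b)→(P,_,stay)
state=P head=2 tape=__[_]b_   (P,_)→(Q,_,right)
state=Q head=3 tape=___[b]_   (Q,b)→(P,_,stay)
state=P head=3 tape=___[_]_   (P,_)→(Q,_,right)
state=Q head=4 tape=____[_]
Cell 2 holds _ when M halts.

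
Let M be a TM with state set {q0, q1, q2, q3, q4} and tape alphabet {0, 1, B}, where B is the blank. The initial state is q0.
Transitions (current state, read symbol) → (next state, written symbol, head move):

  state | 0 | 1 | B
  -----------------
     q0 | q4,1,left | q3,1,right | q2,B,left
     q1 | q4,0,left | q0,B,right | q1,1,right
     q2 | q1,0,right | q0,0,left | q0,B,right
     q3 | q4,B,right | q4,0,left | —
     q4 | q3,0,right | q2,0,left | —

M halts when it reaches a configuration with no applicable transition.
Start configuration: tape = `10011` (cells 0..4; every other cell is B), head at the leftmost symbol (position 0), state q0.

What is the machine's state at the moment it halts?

state=q0 head=0 tape=[1]0011   (q0,1)→(q3,1,right)
state=q3 head=1 tape=1[0]011   (q3,0)→(q4,B,right)
state=q4 head=2 tape=1B[0]11   (q4,0)→(q3,0,right)
state=q3 head=3 tape=1B0[1]1   (q3,1)→(q4,0,left)
state=q4 head=2 tape=1B[0]01   (q4,0)→(q3,0,right)
state=q3 head=3 tape=1B0[0]1   (q3,0)→(q4,B,right)
state=q4 head=4 tape=1B0B[1]   (q4,1)→(q2,0,left)
state=q2 head=3 tape=1B0[B]0   (q2,B)→(q0,B,right)
state=q0 head=4 tape=1B0B[0]   (q0,0)→(q4,1,left)
state=q4 head=3 tape=1B0[B]1
No transition is defined for (q4, B); M halts in state q4.

q4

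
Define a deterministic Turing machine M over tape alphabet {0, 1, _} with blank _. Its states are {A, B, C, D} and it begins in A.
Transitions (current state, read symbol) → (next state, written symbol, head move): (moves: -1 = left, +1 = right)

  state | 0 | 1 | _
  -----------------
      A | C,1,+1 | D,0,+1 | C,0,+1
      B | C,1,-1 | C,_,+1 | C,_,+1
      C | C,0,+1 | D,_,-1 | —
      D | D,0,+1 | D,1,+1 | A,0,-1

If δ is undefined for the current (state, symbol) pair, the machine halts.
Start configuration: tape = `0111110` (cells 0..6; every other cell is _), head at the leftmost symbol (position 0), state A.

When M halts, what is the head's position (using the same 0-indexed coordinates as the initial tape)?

8

state=A head=0 tape=[0]111110__   (A,0)→(C,1,+1)
state=C head=1 tape=1[1]11110__   (C,1)→(D,_,-1)
state=D head=0 tape=[1]_11110__   (D,1)→(D,1,+1)
state=D head=1 tape=1[_]11110__   (D,_)→(A,0,-1)
state=A head=0 tape=[1]011110__   (A,1)→(D,0,+1)
state=D head=1 tape=0[0]11110__   (D,0)→(D,0,+1)
state=D head=2 tape=00[1]1110__   (D,1)→(D,1,+1)
state=D head=3 tape=001[1]110__   (D,1)→(D,1,+1)
state=D head=4 tape=0011[1]10__   (D,1)→(D,1,+1)
state=D head=5 tape=00111[1]0__   (D,1)→(D,1,+1)
state=D head=6 tape=001111[0]__   (D,0)→(D,0,+1)
state=D head=7 tape=0011110[_]_   (D,_)→(A,0,-1)
state=A head=6 tape=001111[0]0_   (A,0)→(C,1,+1)
state=C head=7 tape=0011111[0]_   (C,0)→(C,0,+1)
state=C head=8 tape=00111110[_]
At halt the head is at cell 8.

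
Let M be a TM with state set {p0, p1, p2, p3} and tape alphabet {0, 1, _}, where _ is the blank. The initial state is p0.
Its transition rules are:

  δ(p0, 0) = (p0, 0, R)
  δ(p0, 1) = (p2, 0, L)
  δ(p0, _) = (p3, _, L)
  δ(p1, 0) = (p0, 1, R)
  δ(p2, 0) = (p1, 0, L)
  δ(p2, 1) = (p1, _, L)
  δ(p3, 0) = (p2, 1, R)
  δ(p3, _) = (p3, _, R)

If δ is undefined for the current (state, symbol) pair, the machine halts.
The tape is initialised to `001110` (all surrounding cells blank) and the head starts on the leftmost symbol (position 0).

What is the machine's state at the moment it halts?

p2

p0 | [0]01110_   read 0 → write 0, move R, go to p0
p0 | 0[0]1110_   read 0 → write 0, move R, go to p0
p0 | 00[1]110_   read 1 → write 0, move L, go to p2
p2 | 0[0]0110_   read 0 → write 0, move L, go to p1
p1 | [0]00110_   read 0 → write 1, move R, go to p0
p0 | 1[0]0110_   read 0 → write 0, move R, go to p0
p0 | 10[0]110_   read 0 → write 0, move R, go to p0
p0 | 100[1]10_   read 1 → write 0, move L, go to p2
p2 | 10[0]010_   read 0 → write 0, move L, go to p1
p1 | 1[0]0010_   read 0 → write 1, move R, go to p0
p0 | 11[0]010_   read 0 → write 0, move R, go to p0
p0 | 110[0]10_   read 0 → write 0, move R, go to p0
p0 | 1100[1]0_   read 1 → write 0, move L, go to p2
p2 | 110[0]00_   read 0 → write 0, move L, go to p1
p1 | 11[0]000_   read 0 → write 1, move R, go to p0
p0 | 111[0]00_   read 0 → write 0, move R, go to p0
p0 | 1110[0]0_   read 0 → write 0, move R, go to p0
p0 | 11100[0]_   read 0 → write 0, move R, go to p0
p0 | 111000[_]   read _ → write _, move L, go to p3
p3 | 11100[0]_   read 0 → write 1, move R, go to p2
p2 | 111001[_]
No transition is defined for (p2, _); M halts in state p2.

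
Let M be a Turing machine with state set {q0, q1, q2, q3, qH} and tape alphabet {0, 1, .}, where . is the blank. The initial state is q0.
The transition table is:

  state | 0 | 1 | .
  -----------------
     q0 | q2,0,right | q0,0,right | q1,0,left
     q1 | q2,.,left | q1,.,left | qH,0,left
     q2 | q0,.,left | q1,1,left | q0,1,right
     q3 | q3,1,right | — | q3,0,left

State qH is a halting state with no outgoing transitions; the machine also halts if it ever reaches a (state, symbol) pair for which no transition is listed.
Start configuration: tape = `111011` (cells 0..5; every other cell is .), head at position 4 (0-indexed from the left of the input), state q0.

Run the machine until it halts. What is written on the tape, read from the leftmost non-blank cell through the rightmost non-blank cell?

q0 | ..1110[1]1.   read 1 → write 0, move right, go to q0
q0 | ..11100[1].   read 1 → write 0, move right, go to q0
q0 | ..111000[.]   read . → write 0, move left, go to q1
q1 | ..11100[0]0   read 0 → write ., move left, go to q2
q2 | ..1110[0].0   read 0 → write ., move left, go to q0
q0 | ..111[0]..0   read 0 → write 0, move right, go to q2
q2 | ..1110[.].0   read . → write 1, move right, go to q0
q0 | ..11101[.]0   read . → write 0, move left, go to q1
q1 | ..1110[1]00   read 1 → write ., move left, go to q1
q1 | ..111[0].00   read 0 → write ., move left, go to q2
q2 | ..11[1]..00   read 1 → write 1, move left, go to q1
q1 | ..1[1]1..00   read 1 → write ., move left, go to q1
q1 | ..[1].1..00   read 1 → write ., move left, go to q1
q1 | .[.]..1..00   read . → write 0, move left, go to qH
qH | [.]0..1..00
The non-blank tape span at halt is 0..1..00.

0..1..00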